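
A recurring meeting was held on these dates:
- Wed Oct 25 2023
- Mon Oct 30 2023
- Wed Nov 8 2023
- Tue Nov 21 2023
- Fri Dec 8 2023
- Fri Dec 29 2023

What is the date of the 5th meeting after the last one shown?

Tue Jun 11 2024

Gaps: 5, 9, 13, 17, 21 days — each gap is 4 larger than the previous one.
Next gap: 25 days. Fri Dec 29 2023 + 25 days = Tue Jan 23 2024.
Next gap: 29 days. Tue Jan 23 2024 + 29 days = Wed Feb 21 2024.
Next gap: 33 days. Wed Feb 21 2024 + 33 days = Mon Mar 25 2024.
Next gap: 37 days. Mon Mar 25 2024 + 37 days = Wed May 1 2024.
Next gap: 41 days. Wed May 1 2024 + 41 days = Tue Jun 11 2024.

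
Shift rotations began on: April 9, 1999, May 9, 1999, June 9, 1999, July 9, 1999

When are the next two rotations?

August 9, 1999; September 9, 1999

The day-of-month is always 9 (30, 31, 30 days between events).
So this recurs on the 9th of each month.
August 1999: August 9, 1999.
September 1999: September 9, 1999.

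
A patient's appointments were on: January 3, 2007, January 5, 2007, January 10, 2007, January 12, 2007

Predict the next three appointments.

Every event lands on a Wednesday or Friday (gaps cycle 2, 5, 2).
So the schedule is: every Wednesday and Friday.
Next Wednesday: January 17, 2007.
The following Friday is January 19, 2007.
Next Wednesday: January 24, 2007.

January 17, 2007; January 19, 2007; January 24, 2007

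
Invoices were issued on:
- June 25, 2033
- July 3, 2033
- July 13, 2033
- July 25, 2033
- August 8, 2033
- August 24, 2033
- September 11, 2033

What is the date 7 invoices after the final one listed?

March 12, 2034

Gaps: 8, 10, 12, 14, 16, 18 days — each gap is 2 larger than the previous one.
Next gap: 20 days. September 11, 2033 + 20 days = October 1, 2033.
Next gap: 22 days. October 1, 2033 + 22 days = October 23, 2033.
Next gap: 24 days. October 23, 2033 + 24 days = November 16, 2033.
Next gap: 26 days. November 16, 2033 + 26 days = December 12, 2033.
Next gap: 28 days. December 12, 2033 + 28 days = January 9, 2034.
Next gap: 30 days. January 9, 2034 + 30 days = February 8, 2034.
Next gap: 32 days. February 8, 2034 + 32 days = March 12, 2034.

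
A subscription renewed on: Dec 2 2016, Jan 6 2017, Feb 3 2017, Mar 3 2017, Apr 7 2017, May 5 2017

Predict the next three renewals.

All dates are Fridays, 35, 28, 28, 35, 28 days apart.
Specifically, the 1st Friday of each month.
1st Friday of June 2017: Jun 2 2017.
July 2017 — 1st Friday is Jul 7 2017.
1st Friday of August 2017: Aug 4 2017.

Jun 2 2017, Jul 7 2017, Aug 4 2017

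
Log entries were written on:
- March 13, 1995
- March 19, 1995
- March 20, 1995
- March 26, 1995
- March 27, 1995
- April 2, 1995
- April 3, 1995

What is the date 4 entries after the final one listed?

April 17, 1995

Every event lands on a Monday or Sunday (gaps cycle 6, 1, 6, 1, 6, 1).
So the schedule is: every Monday and Sunday.
Next Sunday: April 9, 1995.
The following Monday is April 10, 1995.
The following Sunday is April 16, 1995.
Next Monday: April 17, 1995.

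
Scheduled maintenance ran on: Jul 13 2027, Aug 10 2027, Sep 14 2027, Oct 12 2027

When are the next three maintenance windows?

Nov 9 2027, Dec 14 2027, Jan 11 2028

All dates are Tuesdays, 28, 35, 28 days apart.
Specifically, the 2nd Tuesday of each month.
2nd Tuesday of November 2027: Nov 9 2027.
2nd Tuesday of December 2027: Dec 14 2027.
2nd Tuesday of January 2028: Jan 11 2028.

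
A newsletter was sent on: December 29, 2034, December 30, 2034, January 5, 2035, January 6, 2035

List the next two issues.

The gap pattern 1, 6, 1 repeats every 2 events.
These are the Fridays and Saturdays of each week.
Next Friday: January 12, 2035.
Next Saturday: January 13, 2035.

January 12, 2035; January 13, 2035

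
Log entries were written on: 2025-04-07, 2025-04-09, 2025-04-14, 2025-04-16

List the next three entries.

The gap pattern 2, 5, 2 repeats every 2 events.
These are the Mondays and Wednesdays of each week.
The following Monday is 2025-04-21.
Next Wednesday: 2025-04-23.
Next Monday: 2025-04-28.

2025-04-21, 2025-04-23, 2025-04-28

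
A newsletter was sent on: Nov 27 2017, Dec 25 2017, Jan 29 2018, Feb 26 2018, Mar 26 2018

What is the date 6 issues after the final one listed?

Every date is a Monday; gaps 28, 35, 28, 28 days.
Each is the last Monday of its month (at least one falls on the 29th or later, ruling out '4th Monday').
April 2018 ends with Monday Apr 30 2018.
May 2018 ends with Monday May 28 2018.
June 2018 ends with Monday Jun 25 2018.
July 2018 ends with Monday Jul 30 2018.
August 2018 ends with Monday Aug 27 2018.
September 2018 ends with Monday Sep 24 2018.

Sep 24 2018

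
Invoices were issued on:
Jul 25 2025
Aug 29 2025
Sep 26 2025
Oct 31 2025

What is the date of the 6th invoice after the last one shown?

Apr 24 2026

Every date is a Friday; gaps 35, 28, 35 days.
Each is the last Friday of its month (at least one falls on the 29th or later, ruling out '4th Friday').
Last Friday of November 2025: Nov 28 2025.
December 2025 ends with Friday Dec 26 2025.
January 2026 ends with Friday Jan 30 2026.
Last Friday of February 2026: Feb 27 2026.
Last Friday of March 2026: Mar 27 2026.
Last Friday of April 2026: Apr 24 2026.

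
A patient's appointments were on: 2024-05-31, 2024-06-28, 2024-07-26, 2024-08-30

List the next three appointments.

Every date is a Friday; gaps 28, 28, 35 days.
Each is the last Friday of its month (at least one falls on the 29th or later, ruling out '4th Friday').
Last Friday of September 2024: 2024-09-27.
October 2024 ends with Friday 2024-10-25.
November 2024 ends with Friday 2024-11-29.

2024-09-27, 2024-10-25, 2024-11-29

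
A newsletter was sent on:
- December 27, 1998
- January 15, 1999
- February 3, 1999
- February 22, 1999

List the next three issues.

March 13, 1999; April 1, 1999; April 20, 1999

Every event comes 19 days after the last (19, 19, 19).
February 22, 1999 + 19 days = March 13, 1999.
March 13, 1999 + 19 days = April 1, 1999.
April 1, 1999 + 19 days = April 20, 1999.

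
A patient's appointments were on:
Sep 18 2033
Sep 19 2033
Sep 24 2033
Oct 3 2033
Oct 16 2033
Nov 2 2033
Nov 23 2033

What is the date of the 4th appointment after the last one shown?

Mar 27 2034

Intervals are 1, 5, 9, 13, 17, 21 days — an arithmetic progression with common difference 4.
Next gap: 25 days. Nov 23 2033 + 25 days = Dec 18 2033.
Next gap: 29 days. Dec 18 2033 + 29 days = Jan 16 2034.
Next gap: 33 days. Jan 16 2034 + 33 days = Feb 18 2034.
Next gap: 37 days. Feb 18 2034 + 37 days = Mar 27 2034.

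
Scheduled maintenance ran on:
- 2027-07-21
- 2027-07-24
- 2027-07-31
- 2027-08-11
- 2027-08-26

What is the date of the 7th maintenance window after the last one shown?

Intervals are 3, 7, 11, 15 days — an arithmetic progression with common difference 4.
Next gap: 19 days. 2027-08-26 + 19 days = 2027-09-14.
Next gap: 23 days. 2027-09-14 + 23 days = 2027-10-07.
Next gap: 27 days. 2027-10-07 + 27 days = 2027-11-03.
Next gap: 31 days. 2027-11-03 + 31 days = 2027-12-04.
Next gap: 35 days. 2027-12-04 + 35 days = 2028-01-08.
Next gap: 39 days. 2028-01-08 + 39 days = 2028-02-16.
Next gap: 43 days. 2028-02-16 + 43 days = 2028-03-30.

2028-03-30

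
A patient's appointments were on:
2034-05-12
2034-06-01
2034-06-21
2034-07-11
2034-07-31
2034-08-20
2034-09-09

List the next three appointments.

Gaps between consecutive events: 20, 20, 20, 20, 20, 20 days — a constant 20-day interval.
2034-09-09 + 20 days = 2034-09-29.
2034-09-29 + 20 days = 2034-10-19.
2034-10-19 + 20 days = 2034-11-08.

2034-09-29, 2034-10-19, 2034-11-08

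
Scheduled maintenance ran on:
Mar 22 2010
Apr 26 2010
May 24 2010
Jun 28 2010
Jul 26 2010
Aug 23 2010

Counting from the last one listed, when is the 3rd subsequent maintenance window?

Nov 22 2010

Gaps: 35, 28, 35, 28, 28 days — a mix of 28 and 35. Every date is a Monday.
Each is the 4th Monday of its month.
September 2010 — 4th Monday is Sep 27 2010.
4th Monday of October 2010: Oct 25 2010.
4th Monday of November 2010: Nov 22 2010.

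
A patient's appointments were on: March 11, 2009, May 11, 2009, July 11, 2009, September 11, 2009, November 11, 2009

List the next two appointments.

Gaps: 61, 61, 62, 61 days — not constant. Every event is on the 11th of the month.
Pattern: the 11th of every 2 months.
January 2010: January 11, 2010.
Next: March 2010 → March 11, 2010.

January 11, 2010; March 11, 2010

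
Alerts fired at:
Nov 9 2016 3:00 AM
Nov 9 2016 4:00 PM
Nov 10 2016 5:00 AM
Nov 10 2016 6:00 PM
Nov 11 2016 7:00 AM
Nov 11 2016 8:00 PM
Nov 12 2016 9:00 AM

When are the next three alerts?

Nov 12 2016 10:00 PM, Nov 13 2016 11:00 AM, Nov 14 2016 12:00 AM

Spacing: 13, 13, 13, 13, 13, 13 h — constant 13 h.
Nov 12 2016 9:00 AM + 13 h = Nov 12 2016 10:00 PM.
Nov 12 2016 10:00 PM + 13 h = Nov 13 2016 11:00 AM.
Nov 13 2016 11:00 AM + 13 h = Nov 14 2016 12:00 AM.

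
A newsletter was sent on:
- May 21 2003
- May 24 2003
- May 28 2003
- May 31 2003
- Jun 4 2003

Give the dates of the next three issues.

Jun 7 2003, Jun 11 2003, Jun 14 2003

The gap pattern 3, 4, 3, 4 repeats every 2 events.
These are the Wednesdays and Saturdays of each week.
The following Saturday is Jun 7 2003.
The following Wednesday is Jun 11 2003.
The following Saturday is Jun 14 2003.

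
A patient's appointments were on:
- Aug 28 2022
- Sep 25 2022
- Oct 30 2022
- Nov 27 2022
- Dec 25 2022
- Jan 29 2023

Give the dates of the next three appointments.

Feb 26 2023, Mar 26 2023, Apr 30 2023

These are Sundays with 28, 35, 28, 28, 35-day gaps.
Each is the final Sunday of its month — Oct 30 2022 is past the 28th, so '4th Sunday' doesn't fit.
Last Sunday of February 2023: Feb 26 2023.
Last Sunday of March 2023: Mar 26 2023.
Last Sunday of April 2023: Apr 30 2023.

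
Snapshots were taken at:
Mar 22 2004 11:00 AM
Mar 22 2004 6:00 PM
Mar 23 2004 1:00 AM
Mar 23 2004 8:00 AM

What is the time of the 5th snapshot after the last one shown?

Gaps: 7, 7, 7 hours — each event is 7 hours after the previous one.
Mar 23 2004 8:00 AM + 7 h = Mar 23 2004 3:00 PM.
Mar 23 2004 3:00 PM + 7 h = Mar 23 2004 10:00 PM.
Mar 23 2004 10:00 PM + 7 h = Mar 24 2004 5:00 AM.
Mar 24 2004 5:00 AM + 7 h = Mar 24 2004 12:00 PM.
Mar 24 2004 12:00 PM + 7 h = Mar 24 2004 7:00 PM.

Mar 24 2004 7:00 PM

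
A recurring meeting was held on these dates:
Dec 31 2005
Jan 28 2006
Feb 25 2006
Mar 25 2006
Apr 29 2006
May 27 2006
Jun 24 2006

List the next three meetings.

Every date is a Saturday; gaps 28, 28, 28, 35, 28, 28 days.
Each is the last Saturday of its month (at least one falls on the 29th or later, ruling out '4th Saturday').
Last Saturday of July 2006: Jul 29 2006.
August 2006 ends with Saturday Aug 26 2006.
Last Saturday of September 2006: Sep 30 2006.

Jul 29 2006, Aug 26 2006, Sep 30 2006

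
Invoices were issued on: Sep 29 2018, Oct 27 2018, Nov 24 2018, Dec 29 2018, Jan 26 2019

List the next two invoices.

All Saturdays; the gaps (28, 28, 35, 28) vary with month length.
This is the last Saturday of each month.
February 2019 ends with Saturday Feb 23 2019.
March 2019 ends with Saturday Mar 30 2019.

Feb 23 2019, Mar 30 2019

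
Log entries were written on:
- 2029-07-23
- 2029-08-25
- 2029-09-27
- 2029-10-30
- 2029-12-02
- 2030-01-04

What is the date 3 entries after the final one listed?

Every event comes 33 days after the last (33, 33, 33, 33, 33).
2030-01-04 + 33 days = 2030-02-06.
2030-02-06 + 33 days = 2030-03-11.
2030-03-11 + 33 days = 2030-04-13.

2030-04-13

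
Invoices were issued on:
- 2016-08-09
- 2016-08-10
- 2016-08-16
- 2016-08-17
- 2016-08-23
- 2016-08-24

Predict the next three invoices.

Gaps: 1, 6, 1, 6, 1 days — not constant, but cyclic with period 2.
The events fall on every Tuesday and Wednesday.
Next Tuesday: 2016-08-30.
Next Wednesday: 2016-08-31.
The following Tuesday is 2016-09-06.

2016-08-30, 2016-08-31, 2016-09-06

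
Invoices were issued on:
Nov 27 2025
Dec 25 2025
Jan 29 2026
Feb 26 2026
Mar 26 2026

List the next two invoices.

Apr 30 2026, May 28 2026

All Thursdays; the gaps (28, 35, 28, 28) vary with month length.
This is the last Thursday of each month.
Last Thursday of April 2026: Apr 30 2026.
Last Thursday of May 2026: May 28 2026.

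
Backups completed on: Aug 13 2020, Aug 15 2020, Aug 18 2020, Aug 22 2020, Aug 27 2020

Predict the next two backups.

Sep 2 2020, Sep 9 2020

The spacing grows by 1 each time: 2, 3, 4, 5 days.
Next gap: 6 days. Aug 27 2020 + 6 days = Sep 2 2020.
Next gap: 7 days. Sep 2 2020 + 7 days = Sep 9 2020.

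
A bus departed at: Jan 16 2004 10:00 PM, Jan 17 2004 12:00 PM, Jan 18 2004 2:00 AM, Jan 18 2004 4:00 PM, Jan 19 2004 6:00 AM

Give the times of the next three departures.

Jan 19 2004 8:00 PM, Jan 20 2004 10:00 AM, Jan 21 2004 12:00 AM

Gaps: 14, 14, 14, 14 hours — each event is 14 hours after the previous one.
Jan 19 2004 6:00 AM + 14 h = Jan 19 2004 8:00 PM.
Jan 19 2004 8:00 PM + 14 h = Jan 20 2004 10:00 AM.
Jan 20 2004 10:00 AM + 14 h = Jan 21 2004 12:00 AM.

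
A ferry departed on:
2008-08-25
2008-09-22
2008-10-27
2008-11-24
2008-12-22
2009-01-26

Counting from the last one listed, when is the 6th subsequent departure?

2009-07-27

These are Mondays at 28- or 35-day spacing (28, 35, 28, 28, 35).
The pattern: 4th Monday of the month.
4th Monday of February 2009: 2009-02-23.
4th Monday of March 2009: 2009-03-23.
April 2009 — 4th Monday is 2009-04-27.
May 2009 — 4th Monday is 2009-05-25.
4th Monday of June 2009: 2009-06-22.
July 2009 — 4th Monday is 2009-07-27.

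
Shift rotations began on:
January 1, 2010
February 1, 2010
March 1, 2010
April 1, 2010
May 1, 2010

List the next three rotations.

June 1, 2010; July 1, 2010; August 1, 2010

Gaps: 31, 28, 31, 30 days — not constant. Every event is on the 1st of the month.
Pattern: the 1st of each month.
June 2010: June 1, 2010.
July 2010: July 1, 2010.
Next: August 2010 → August 1, 2010.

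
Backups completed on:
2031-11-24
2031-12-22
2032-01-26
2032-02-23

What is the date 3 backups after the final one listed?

These are Mondays at 28- or 35-day spacing (28, 35, 28).
The pattern: 4th Monday of the month.
March 2032 — 4th Monday is 2032-03-22.
April 2032 — 4th Monday is 2032-04-26.
May 2032 — 4th Monday is 2032-05-24.

2032-05-24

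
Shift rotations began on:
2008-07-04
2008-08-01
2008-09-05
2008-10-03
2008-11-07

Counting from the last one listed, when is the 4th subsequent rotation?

2009-03-06

All dates are Fridays, 28, 35, 28, 35 days apart.
Specifically, the 1st Friday of each month.
December 2008 — 1st Friday is 2008-12-05.
1st Friday of January 2009: 2009-01-02.
1st Friday of February 2009: 2009-02-06.
1st Friday of March 2009: 2009-03-06.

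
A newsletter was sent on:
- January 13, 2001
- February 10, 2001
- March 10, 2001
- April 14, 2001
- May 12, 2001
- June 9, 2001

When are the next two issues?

These are Saturdays at 28- or 35-day spacing (28, 28, 35, 28, 28).
The pattern: 2nd Saturday of the month.
2nd Saturday of July 2001: July 14, 2001.
2nd Saturday of August 2001: August 11, 2001.

July 14, 2001; August 11, 2001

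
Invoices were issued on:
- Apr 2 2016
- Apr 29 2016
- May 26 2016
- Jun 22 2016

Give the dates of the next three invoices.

Gaps between consecutive events: 27, 27, 27 days — a constant 27-day interval.
Jun 22 2016 + 27 days = Jul 19 2016.
Jul 19 2016 + 27 days = Aug 15 2016.
Aug 15 2016 + 27 days = Sep 11 2016.

Jul 19 2016, Aug 15 2016, Sep 11 2016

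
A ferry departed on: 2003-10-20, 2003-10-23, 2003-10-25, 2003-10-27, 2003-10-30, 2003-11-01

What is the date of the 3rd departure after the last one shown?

Every event lands on a Monday or Thursday or Saturday (gaps cycle 3, 2, 2, 3, 2).
So the schedule is: every Monday, Thursday and Saturday.
Next Monday: 2003-11-03.
Next Thursday: 2003-11-06.
Next Saturday: 2003-11-08.

2003-11-08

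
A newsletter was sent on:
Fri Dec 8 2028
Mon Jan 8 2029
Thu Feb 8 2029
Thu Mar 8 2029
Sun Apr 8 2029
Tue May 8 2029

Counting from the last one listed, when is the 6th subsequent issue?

Thu Nov 8 2029

Each date is the 8th; the gaps (31, 31, 28, 31, 30) track the month lengths.
The rule is the 8th of each month.
Next: June 2029 → Fri Jun 8 2029.
July 2029: Sun Jul 8 2029.
August 2029: Wed Aug 8 2029.
Next: September 2029 → Sat Sep 8 2029.
October 2029: Mon Oct 8 2029.
Next: November 2029 → Thu Nov 8 2029.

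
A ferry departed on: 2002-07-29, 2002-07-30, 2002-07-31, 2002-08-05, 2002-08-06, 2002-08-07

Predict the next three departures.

Gaps: 1, 1, 5, 1, 1 days — not constant, but cyclic with period 3.
The events fall on every Monday, Tuesday and Wednesday.
Next Monday: 2002-08-12.
The following Tuesday is 2002-08-13.
Next Wednesday: 2002-08-14.

2002-08-12, 2002-08-13, 2002-08-14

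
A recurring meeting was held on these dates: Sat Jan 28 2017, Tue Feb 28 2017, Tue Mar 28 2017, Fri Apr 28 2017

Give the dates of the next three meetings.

Each date is the 28th; the gaps (31, 28, 31) track the month lengths.
The rule is the 28th of each month.
May 2017: Sun May 28 2017.
June 2017: Wed Jun 28 2017.
July 2017: Fri Jul 28 2017.

Sun May 28 2017, Wed Jun 28 2017, Fri Jul 28 2017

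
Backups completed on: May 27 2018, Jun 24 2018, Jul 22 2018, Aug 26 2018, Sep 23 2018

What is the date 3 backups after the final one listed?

All dates are Sundays, 28, 28, 35, 28 days apart.
Specifically, the 4th Sunday of each month.
October 2018 — 4th Sunday is Oct 28 2018.
November 2018 — 4th Sunday is Nov 25 2018.
4th Sunday of December 2018: Dec 23 2018.

Dec 23 2018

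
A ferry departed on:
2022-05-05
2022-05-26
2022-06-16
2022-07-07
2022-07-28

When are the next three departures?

Gaps between consecutive events: 21, 21, 21, 21 days — a constant 21-day interval.
2022-07-28 + 21 days = 2022-08-18.
2022-08-18 + 21 days = 2022-09-08.
2022-09-08 + 21 days = 2022-09-29.

2022-08-18, 2022-09-08, 2022-09-29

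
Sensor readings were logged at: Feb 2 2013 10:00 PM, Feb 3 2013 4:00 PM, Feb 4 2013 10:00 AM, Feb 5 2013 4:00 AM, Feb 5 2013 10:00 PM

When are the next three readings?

Feb 6 2013 4:00 PM, Feb 7 2013 10:00 AM, Feb 8 2013 4:00 AM

The interval is a steady 18 hours (18, 18, 18, 18).
Feb 5 2013 10:00 PM + 18 h = Feb 6 2013 4:00 PM.
Feb 6 2013 4:00 PM + 18 h = Feb 7 2013 10:00 AM.
Feb 7 2013 10:00 AM + 18 h = Feb 8 2013 4:00 AM.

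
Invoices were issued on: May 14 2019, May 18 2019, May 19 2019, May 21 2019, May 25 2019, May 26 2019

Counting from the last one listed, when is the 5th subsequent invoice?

Every event lands on a Tuesday or Saturday or Sunday (gaps cycle 4, 1, 2, 4, 1).
So the schedule is: every Tuesday, Saturday and Sunday.
Next Tuesday: May 28 2019.
Next Saturday: Jun 1 2019.
The following Sunday is Jun 2 2019.
Next Tuesday: Jun 4 2019.
Next Saturday: Jun 8 2019.

Jun 8 2019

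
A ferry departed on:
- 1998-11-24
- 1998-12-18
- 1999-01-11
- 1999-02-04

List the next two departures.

1999-02-28, 1999-03-24

Gaps between consecutive events: 24, 24, 24 days — a constant 24-day interval.
1999-02-04 + 24 days = 1999-02-28.
1999-02-28 + 24 days = 1999-03-24.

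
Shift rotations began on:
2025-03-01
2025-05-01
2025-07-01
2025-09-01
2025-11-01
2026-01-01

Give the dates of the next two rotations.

Each date is the 1st; the gaps (61, 61, 62, 61, 61) track the month lengths.
The rule is the 1st of every 2 months.
March 2026: 2026-03-01.
May 2026: 2026-05-01.

2026-03-01, 2026-05-01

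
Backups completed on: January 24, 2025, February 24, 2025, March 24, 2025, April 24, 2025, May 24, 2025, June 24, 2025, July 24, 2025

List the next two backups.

Gaps: 31, 28, 31, 30, 31, 30 days — not constant. Every event is on the 24th of the month.
Pattern: the 24th of each month.
Next: August 2025 → August 24, 2025.
September 2025: September 24, 2025.

August 24, 2025; September 24, 2025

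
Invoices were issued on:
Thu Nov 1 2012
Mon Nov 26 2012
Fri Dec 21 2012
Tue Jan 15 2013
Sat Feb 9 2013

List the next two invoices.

The spacing is 25, 25, 25, 25 days — always 25 days.
Sat Feb 9 2013 + 25 days = Wed Mar 6 2013.
Wed Mar 6 2013 + 25 days = Sun Mar 31 2013.

Wed Mar 6 2013, Sun Mar 31 2013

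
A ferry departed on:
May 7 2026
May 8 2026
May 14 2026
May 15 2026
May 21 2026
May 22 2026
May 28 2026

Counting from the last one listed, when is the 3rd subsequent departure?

Jun 5 2026

Gaps: 1, 6, 1, 6, 1, 6 days — not constant, but cyclic with period 2.
The events fall on every Thursday and Friday.
Next Friday: May 29 2026.
Next Thursday: Jun 4 2026.
The following Friday is Jun 5 2026.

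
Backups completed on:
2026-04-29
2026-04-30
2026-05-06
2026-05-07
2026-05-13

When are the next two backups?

2026-05-14, 2026-05-20

The gap pattern 1, 6, 1, 6 repeats every 2 events.
These are the Wednesdays and Thursdays of each week.
The following Thursday is 2026-05-14.
Next Wednesday: 2026-05-20.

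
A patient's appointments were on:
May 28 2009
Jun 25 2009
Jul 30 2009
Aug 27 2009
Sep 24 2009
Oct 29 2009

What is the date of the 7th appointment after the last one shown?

May 27 2010

All Thursdays; the gaps (28, 35, 28, 28, 35) vary with month length.
This is the last Thursday of each month.
Last Thursday of November 2009: Nov 26 2009.
December 2009 ends with Thursday Dec 31 2009.
Last Thursday of January 2010: Jan 28 2010.
Last Thursday of February 2010: Feb 25 2010.
March 2010 ends with Thursday Mar 25 2010.
April 2010 ends with Thursday Apr 29 2010.
Last Thursday of May 2010: May 27 2010.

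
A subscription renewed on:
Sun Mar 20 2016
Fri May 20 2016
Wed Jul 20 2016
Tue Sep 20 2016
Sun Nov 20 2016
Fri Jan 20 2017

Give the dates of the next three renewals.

Each date is the 20th; the gaps (61, 61, 62, 61, 61) track the month lengths.
The rule is the 20th of every 2 months.
March 2017: Mon Mar 20 2017.
Next: May 2017 → Sat May 20 2017.
Next: July 2017 → Thu Jul 20 2017.

Mon Mar 20 2017, Sat May 20 2017, Thu Jul 20 2017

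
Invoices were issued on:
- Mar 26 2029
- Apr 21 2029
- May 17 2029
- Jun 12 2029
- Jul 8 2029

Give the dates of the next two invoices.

The spacing is 26, 26, 26, 26 days — always 26 days.
Jul 8 2029 + 26 days = Aug 3 2029.
Aug 3 2029 + 26 days = Aug 29 2029.

Aug 3 2029, Aug 29 2029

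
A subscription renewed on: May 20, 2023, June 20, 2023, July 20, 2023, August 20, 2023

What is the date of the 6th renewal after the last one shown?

February 20, 2024

The day-of-month is always 20 (31, 30, 31 days between events).
So this recurs on the 20th of each month.
Next: September 2023 → September 20, 2023.
Next: October 2023 → October 20, 2023.
Next: November 2023 → November 20, 2023.
December 2023: December 20, 2023.
January 2024: January 20, 2024.
Next: February 2024 → February 20, 2024.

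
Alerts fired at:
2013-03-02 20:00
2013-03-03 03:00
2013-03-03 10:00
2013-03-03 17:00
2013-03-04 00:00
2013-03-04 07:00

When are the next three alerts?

Spacing: 7, 7, 7, 7, 7 h — constant 7 h.
2013-03-04 07:00 + 7 h = 2013-03-04 14:00.
2013-03-04 14:00 + 7 h = 2013-03-04 21:00.
2013-03-04 21:00 + 7 h = 2013-03-05 04:00.

2013-03-04 14:00, 2013-03-04 21:00, 2013-03-05 04:00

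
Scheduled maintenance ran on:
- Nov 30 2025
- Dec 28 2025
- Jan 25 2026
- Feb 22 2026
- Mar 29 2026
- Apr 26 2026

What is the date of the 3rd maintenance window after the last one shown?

Jul 26 2026

These are Sundays with 28, 28, 28, 35, 28-day gaps.
Each is the final Sunday of its month — Nov 30 2025 is past the 28th, so '4th Sunday' doesn't fit.
Last Sunday of May 2026: May 31 2026.
June 2026 ends with Sunday Jun 28 2026.
July 2026 ends with Sunday Jul 26 2026.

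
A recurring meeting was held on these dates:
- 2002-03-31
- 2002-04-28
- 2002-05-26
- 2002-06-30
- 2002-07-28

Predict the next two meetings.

2002-08-25, 2002-09-29

These are Sundays with 28, 28, 35, 28-day gaps.
Each is the final Sunday of its month — 2002-03-31 is past the 28th, so '4th Sunday' doesn't fit.
Last Sunday of August 2002: 2002-08-25.
Last Sunday of September 2002: 2002-09-29.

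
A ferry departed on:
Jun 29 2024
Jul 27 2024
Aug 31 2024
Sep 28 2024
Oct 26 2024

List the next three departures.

These are Saturdays with 28, 35, 28, 28-day gaps.
Each is the final Saturday of its month — Jun 29 2024 is past the 28th, so '4th Saturday' doesn't fit.
Last Saturday of November 2024: Nov 30 2024.
Last Saturday of December 2024: Dec 28 2024.
January 2025 ends with Saturday Jan 25 2025.

Nov 30 2024, Dec 28 2024, Jan 25 2025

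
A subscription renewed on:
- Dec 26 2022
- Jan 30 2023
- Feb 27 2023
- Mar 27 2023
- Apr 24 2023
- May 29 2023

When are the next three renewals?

These are Mondays with 35, 28, 28, 28, 35-day gaps.
Each is the final Monday of its month — Jan 30 2023 is past the 28th, so '4th Monday' doesn't fit.
Last Monday of June 2023: Jun 26 2023.
July 2023 ends with Monday Jul 31 2023.
August 2023 ends with Monday Aug 28 2023.

Jun 26 2023, Jul 31 2023, Aug 28 2023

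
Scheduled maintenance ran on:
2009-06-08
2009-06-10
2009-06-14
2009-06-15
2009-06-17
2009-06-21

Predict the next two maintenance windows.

Every event lands on a Monday or Wednesday or Sunday (gaps cycle 2, 4, 1, 2, 4).
So the schedule is: every Monday, Wednesday and Sunday.
Next Monday: 2009-06-22.
The following Wednesday is 2009-06-24.

2009-06-22, 2009-06-24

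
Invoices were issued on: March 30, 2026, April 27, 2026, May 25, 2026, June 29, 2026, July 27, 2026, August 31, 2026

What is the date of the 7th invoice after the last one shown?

All Mondays; the gaps (28, 28, 35, 28, 35) vary with month length.
This is the last Monday of each month.
September 2026 ends with Monday September 28, 2026.
October 2026 ends with Monday October 26, 2026.
Last Monday of November 2026: November 30, 2026.
Last Monday of December 2026: December 28, 2026.
January 2027 ends with Monday January 25, 2027.
February 2027 ends with Monday February 22, 2027.
Last Monday of March 2027: March 29, 2027.

March 29, 2027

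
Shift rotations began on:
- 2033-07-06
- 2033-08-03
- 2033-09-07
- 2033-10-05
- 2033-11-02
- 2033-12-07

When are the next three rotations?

2034-01-04, 2034-02-01, 2034-03-01

All dates are Wednesdays, 28, 35, 28, 28, 35 days apart.
Specifically, the 1st Wednesday of each month.
1st Wednesday of January 2034: 2034-01-04.
February 2034 — 1st Wednesday is 2034-02-01.
1st Wednesday of March 2034: 2034-03-01.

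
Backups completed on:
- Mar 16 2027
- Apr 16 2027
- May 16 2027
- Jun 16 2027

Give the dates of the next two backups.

Each date is the 16th; the gaps (31, 30, 31) track the month lengths.
The rule is the 16th of each month.
Next: July 2027 → Jul 16 2027.
Next: August 2027 → Aug 16 2027.

Jul 16 2027, Aug 16 2027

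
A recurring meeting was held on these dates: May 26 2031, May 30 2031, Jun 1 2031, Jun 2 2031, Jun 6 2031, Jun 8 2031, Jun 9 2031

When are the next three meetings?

Every event lands on a Monday or Friday or Sunday (gaps cycle 4, 2, 1, 4, 2, 1).
So the schedule is: every Monday, Friday and Sunday.
Next Friday: Jun 13 2031.
Next Sunday: Jun 15 2031.
Next Monday: Jun 16 2031.

Jun 13 2031, Jun 15 2031, Jun 16 2031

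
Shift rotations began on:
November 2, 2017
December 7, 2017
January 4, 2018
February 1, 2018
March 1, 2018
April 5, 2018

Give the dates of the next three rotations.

These are Thursdays at 28- or 35-day spacing (35, 28, 28, 28, 35).
The pattern: 1st Thursday of the month.
May 2018 — 1st Thursday is May 3, 2018.
1st Thursday of June 2018: June 7, 2018.
July 2018 — 1st Thursday is July 5, 2018.

May 3, 2018; June 7, 2018; July 5, 2018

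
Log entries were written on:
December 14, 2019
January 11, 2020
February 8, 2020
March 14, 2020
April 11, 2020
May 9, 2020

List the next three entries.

June 13, 2020; July 11, 2020; August 8, 2020

Gaps: 28, 28, 35, 28, 28 days — a mix of 28 and 35. Every date is a Saturday.
Each is the 2nd Saturday of its month.
June 2020 — 2nd Saturday is June 13, 2020.
2nd Saturday of July 2020: July 11, 2020.
2nd Saturday of August 2020: August 8, 2020.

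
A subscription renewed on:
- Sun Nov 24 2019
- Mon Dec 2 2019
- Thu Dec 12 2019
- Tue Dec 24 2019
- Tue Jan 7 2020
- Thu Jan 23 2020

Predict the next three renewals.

Mon Feb 10 2020, Sun Mar 1 2020, Mon Mar 23 2020

Intervals are 8, 10, 12, 14, 16 days — an arithmetic progression with common difference 2.
Next gap: 18 days. Thu Jan 23 2020 + 18 days = Mon Feb 10 2020.
Next gap: 20 days. Mon Feb 10 2020 + 20 days = Sun Mar 1 2020.
Next gap: 22 days. Sun Mar 1 2020 + 22 days = Mon Mar 23 2020.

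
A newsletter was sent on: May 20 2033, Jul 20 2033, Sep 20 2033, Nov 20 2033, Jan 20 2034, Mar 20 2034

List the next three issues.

May 20 2034, Jul 20 2034, Sep 20 2034

Each date is the 20th; the gaps (61, 62, 61, 61, 59) track the month lengths.
The rule is the 20th of every 2 months.
Next: May 2034 → May 20 2034.
July 2034: Jul 20 2034.
Next: September 2034 → Sep 20 2034.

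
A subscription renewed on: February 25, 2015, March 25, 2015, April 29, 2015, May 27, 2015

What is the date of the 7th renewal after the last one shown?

December 30, 2015

Every date is a Wednesday; gaps 28, 35, 28 days.
Each is the last Wednesday of its month (at least one falls on the 29th or later, ruling out '4th Wednesday').
Last Wednesday of June 2015: June 24, 2015.
July 2015 ends with Wednesday July 29, 2015.
Last Wednesday of August 2015: August 26, 2015.
Last Wednesday of September 2015: September 30, 2015.
Last Wednesday of October 2015: October 28, 2015.
November 2015 ends with Wednesday November 25, 2015.
Last Wednesday of December 2015: December 30, 2015.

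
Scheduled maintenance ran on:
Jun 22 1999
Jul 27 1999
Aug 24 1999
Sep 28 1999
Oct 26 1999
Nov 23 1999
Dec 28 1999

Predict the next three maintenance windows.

These are Tuesdays at 28- or 35-day spacing (35, 28, 35, 28, 28, 35).
The pattern: 4th Tuesday of the month.
January 2000 — 4th Tuesday is Jan 25 2000.
4th Tuesday of February 2000: Feb 22 2000.
March 2000 — 4th Tuesday is Mar 28 2000.

Jan 25 2000, Feb 22 2000, Mar 28 2000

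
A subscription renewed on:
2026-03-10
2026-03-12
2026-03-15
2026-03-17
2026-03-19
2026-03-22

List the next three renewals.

The gap pattern 2, 3, 2, 2, 3 repeats every 3 events.
These are the Tuesdays, Thursdays and Sundays of each week.
The following Tuesday is 2026-03-24.
Next Thursday: 2026-03-26.
Next Sunday: 2026-03-29.

2026-03-24, 2026-03-26, 2026-03-29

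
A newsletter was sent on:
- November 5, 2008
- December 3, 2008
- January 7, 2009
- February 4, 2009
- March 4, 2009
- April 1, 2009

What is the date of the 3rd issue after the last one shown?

July 1, 2009

Gaps: 28, 35, 28, 28, 28 days — a mix of 28 and 35. Every date is a Wednesday.
Each is the 1st Wednesday of its month.
May 2009 — 1st Wednesday is May 6, 2009.
1st Wednesday of June 2009: June 3, 2009.
1st Wednesday of July 2009: July 1, 2009.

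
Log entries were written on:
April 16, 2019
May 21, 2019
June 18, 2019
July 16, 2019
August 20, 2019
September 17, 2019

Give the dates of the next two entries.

All dates are Tuesdays, 35, 28, 28, 35, 28 days apart.
Specifically, the 3rd Tuesday of each month.
October 2019 — 3rd Tuesday is October 15, 2019.
November 2019 — 3rd Tuesday is November 19, 2019.

October 15, 2019; November 19, 2019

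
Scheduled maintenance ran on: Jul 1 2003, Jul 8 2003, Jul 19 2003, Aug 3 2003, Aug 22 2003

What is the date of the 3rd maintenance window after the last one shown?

Nov 11 2003

Intervals are 7, 11, 15, 19 days — an arithmetic progression with common difference 4.
Next gap: 23 days. Aug 22 2003 + 23 days = Sep 14 2003.
Next gap: 27 days. Sep 14 2003 + 27 days = Oct 11 2003.
Next gap: 31 days. Oct 11 2003 + 31 days = Nov 11 2003.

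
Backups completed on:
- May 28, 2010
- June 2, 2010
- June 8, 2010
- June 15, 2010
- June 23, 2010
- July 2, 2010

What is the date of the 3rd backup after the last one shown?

August 4, 2010

Intervals are 5, 6, 7, 8, 9 days — an arithmetic progression with common difference 1.
Next gap: 10 days. July 2, 2010 + 10 days = July 12, 2010.
Next gap: 11 days. July 12, 2010 + 11 days = July 23, 2010.
Next gap: 12 days. July 23, 2010 + 12 days = August 4, 2010.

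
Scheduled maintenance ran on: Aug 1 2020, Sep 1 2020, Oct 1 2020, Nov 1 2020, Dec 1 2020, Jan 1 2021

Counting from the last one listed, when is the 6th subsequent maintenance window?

Each date is the 1st; the gaps (31, 30, 31, 30, 31) track the month lengths.
The rule is the 1st of each month.
February 2021: Feb 1 2021.
March 2021: Mar 1 2021.
Next: April 2021 → Apr 1 2021.
May 2021: May 1 2021.
June 2021: Jun 1 2021.
July 2021: Jul 1 2021.

Jul 1 2021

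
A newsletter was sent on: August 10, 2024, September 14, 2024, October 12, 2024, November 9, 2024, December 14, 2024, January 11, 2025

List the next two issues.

February 8, 2025; March 8, 2025

Gaps: 35, 28, 28, 35, 28 days — a mix of 28 and 35. Every date is a Saturday.
Each is the 2nd Saturday of its month.
February 2025 — 2nd Saturday is February 8, 2025.
March 2025 — 2nd Saturday is March 8, 2025.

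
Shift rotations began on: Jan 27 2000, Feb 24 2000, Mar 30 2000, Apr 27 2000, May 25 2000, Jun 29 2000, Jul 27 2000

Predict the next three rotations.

Aug 31 2000, Sep 28 2000, Oct 26 2000

Every date is a Thursday; gaps 28, 35, 28, 28, 35, 28 days.
Each is the last Thursday of its month (at least one falls on the 29th or later, ruling out '4th Thursday').
August 2000 ends with Thursday Aug 31 2000.
September 2000 ends with Thursday Sep 28 2000.
October 2000 ends with Thursday Oct 26 2000.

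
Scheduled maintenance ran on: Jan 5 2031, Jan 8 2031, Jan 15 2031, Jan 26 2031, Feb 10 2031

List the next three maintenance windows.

Mar 1 2031, Mar 24 2031, Apr 20 2031

Gaps: 3, 7, 11, 15 days — each gap is 4 larger than the previous one.
Next gap: 19 days. Feb 10 2031 + 19 days = Mar 1 2031.
Next gap: 23 days. Mar 1 2031 + 23 days = Mar 24 2031.
Next gap: 27 days. Mar 24 2031 + 27 days = Apr 20 2031.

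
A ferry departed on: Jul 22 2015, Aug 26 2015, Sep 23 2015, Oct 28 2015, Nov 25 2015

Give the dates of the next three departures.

These are Wednesdays at 28- or 35-day spacing (35, 28, 35, 28).
The pattern: 4th Wednesday of the month.
4th Wednesday of December 2015: Dec 23 2015.
January 2016 — 4th Wednesday is Jan 27 2016.
February 2016 — 4th Wednesday is Feb 24 2016.

Dec 23 2015, Jan 27 2016, Feb 24 2016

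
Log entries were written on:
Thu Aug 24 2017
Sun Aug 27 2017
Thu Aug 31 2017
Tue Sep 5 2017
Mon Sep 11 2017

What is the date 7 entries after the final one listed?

Mon Nov 20 2017

Gaps: 3, 4, 5, 6 days — each gap is 1 larger than the previous one.
Next gap: 7 days. Mon Sep 11 2017 + 7 days = Mon Sep 18 2017.
Next gap: 8 days. Mon Sep 18 2017 + 8 days = Tue Sep 26 2017.
Next gap: 9 days. Tue Sep 26 2017 + 9 days = Thu Oct 5 2017.
Next gap: 10 days. Thu Oct 5 2017 + 10 days = Sun Oct 15 2017.
Next gap: 11 days. Sun Oct 15 2017 + 11 days = Thu Oct 26 2017.
Next gap: 12 days. Thu Oct 26 2017 + 12 days = Tue Nov 7 2017.
Next gap: 13 days. Tue Nov 7 2017 + 13 days = Mon Nov 20 2017.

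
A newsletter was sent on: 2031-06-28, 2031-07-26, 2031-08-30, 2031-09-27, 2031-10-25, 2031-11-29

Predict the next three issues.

All Saturdays; the gaps (28, 35, 28, 28, 35) vary with month length.
This is the last Saturday of each month.
December 2031 ends with Saturday 2031-12-27.
Last Saturday of January 2032: 2032-01-31.
Last Saturday of February 2032: 2032-02-28.

2031-12-27, 2032-01-31, 2032-02-28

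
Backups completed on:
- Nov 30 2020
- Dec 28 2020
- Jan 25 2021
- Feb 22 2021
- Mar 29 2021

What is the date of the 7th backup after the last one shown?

Oct 25 2021

These are Mondays with 28, 28, 28, 35-day gaps.
Each is the final Monday of its month — Nov 30 2020 is past the 28th, so '4th Monday' doesn't fit.
Last Monday of April 2021: Apr 26 2021.
Last Monday of May 2021: May 31 2021.
June 2021 ends with Monday Jun 28 2021.
July 2021 ends with Monday Jul 26 2021.
August 2021 ends with Monday Aug 30 2021.
September 2021 ends with Monday Sep 27 2021.
Last Monday of October 2021: Oct 25 2021.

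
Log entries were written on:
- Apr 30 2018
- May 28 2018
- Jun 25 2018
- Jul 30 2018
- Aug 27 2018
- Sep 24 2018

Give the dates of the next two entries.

Oct 29 2018, Nov 26 2018

Every date is a Monday; gaps 28, 28, 35, 28, 28 days.
Each is the last Monday of its month (at least one falls on the 29th or later, ruling out '4th Monday').
October 2018 ends with Monday Oct 29 2018.
November 2018 ends with Monday Nov 26 2018.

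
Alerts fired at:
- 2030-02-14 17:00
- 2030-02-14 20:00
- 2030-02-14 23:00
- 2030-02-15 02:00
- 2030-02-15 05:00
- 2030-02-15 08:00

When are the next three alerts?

The interval is a steady 3 hours (3, 3, 3, 3, 3).
2030-02-15 08:00 + 3 h = 2030-02-15 11:00.
2030-02-15 11:00 + 3 h = 2030-02-15 14:00.
2030-02-15 14:00 + 3 h = 2030-02-15 17:00.

2030-02-15 11:00, 2030-02-15 14:00, 2030-02-15 17:00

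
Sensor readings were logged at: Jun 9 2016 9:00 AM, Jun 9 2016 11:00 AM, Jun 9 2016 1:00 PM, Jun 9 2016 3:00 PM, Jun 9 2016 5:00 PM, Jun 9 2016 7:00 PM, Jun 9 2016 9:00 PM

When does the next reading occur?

Jun 9 2016 11:00 PM

Gaps: 2, 2, 2, 2, 2, 2 hours — each event is 2 hours after the previous one.
Jun 9 2016 9:00 PM + 2 h = Jun 9 2016 11:00 PM.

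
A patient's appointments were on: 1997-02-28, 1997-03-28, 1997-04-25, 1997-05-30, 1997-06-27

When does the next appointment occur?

These are Fridays with 28, 28, 35, 28-day gaps.
Each is the final Friday of its month — 1997-05-30 is past the 28th, so '4th Friday' doesn't fit.
Last Friday of July 1997: 1997-07-25.

1997-07-25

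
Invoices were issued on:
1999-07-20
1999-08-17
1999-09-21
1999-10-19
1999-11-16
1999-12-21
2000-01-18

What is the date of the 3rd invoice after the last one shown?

All dates are Tuesdays, 28, 35, 28, 28, 35, 28 days apart.
Specifically, the 3rd Tuesday of each month.
3rd Tuesday of February 2000: 2000-02-15.
3rd Tuesday of March 2000: 2000-03-21.
April 2000 — 3rd Tuesday is 2000-04-18.

2000-04-18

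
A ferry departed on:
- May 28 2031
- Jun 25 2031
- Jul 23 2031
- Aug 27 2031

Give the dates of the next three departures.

Sep 24 2031, Oct 22 2031, Nov 26 2031

All dates are Wednesdays, 28, 28, 35 days apart.
Specifically, the 4th Wednesday of each month.
4th Wednesday of September 2031: Sep 24 2031.
4th Wednesday of October 2031: Oct 22 2031.
4th Wednesday of November 2031: Nov 26 2031.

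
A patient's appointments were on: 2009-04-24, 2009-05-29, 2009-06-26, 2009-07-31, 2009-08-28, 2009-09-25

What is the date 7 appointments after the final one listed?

2010-04-30

These are Fridays with 35, 28, 35, 28, 28-day gaps.
Each is the final Friday of its month — 2009-05-29 is past the 28th, so '4th Friday' doesn't fit.
Last Friday of October 2009: 2009-10-30.
November 2009 ends with Friday 2009-11-27.
December 2009 ends with Friday 2009-12-25.
Last Friday of January 2010: 2010-01-29.
Last Friday of February 2010: 2010-02-26.
Last Friday of March 2010: 2010-03-26.
April 2010 ends with Friday 2010-04-30.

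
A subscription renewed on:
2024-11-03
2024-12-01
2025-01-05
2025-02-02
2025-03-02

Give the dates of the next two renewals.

2025-04-06, 2025-05-04

All dates are Sundays, 28, 35, 28, 28 days apart.
Specifically, the 1st Sunday of each month.
1st Sunday of April 2025: 2025-04-06.
1st Sunday of May 2025: 2025-05-04.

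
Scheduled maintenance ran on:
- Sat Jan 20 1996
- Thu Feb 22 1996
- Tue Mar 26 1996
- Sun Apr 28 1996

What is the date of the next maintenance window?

Fri May 31 1996

Every event comes 33 days after the last (33, 33, 33).
Sun Apr 28 1996 + 33 days = Fri May 31 1996.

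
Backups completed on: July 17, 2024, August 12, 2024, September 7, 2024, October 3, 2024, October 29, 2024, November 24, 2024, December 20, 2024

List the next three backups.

The spacing is 26, 26, 26, 26, 26, 26 days — always 26 days.
December 20, 2024 + 26 days = January 15, 2025.
January 15, 2025 + 26 days = February 10, 2025.
February 10, 2025 + 26 days = March 8, 2025.

January 15, 2025; February 10, 2025; March 8, 2025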